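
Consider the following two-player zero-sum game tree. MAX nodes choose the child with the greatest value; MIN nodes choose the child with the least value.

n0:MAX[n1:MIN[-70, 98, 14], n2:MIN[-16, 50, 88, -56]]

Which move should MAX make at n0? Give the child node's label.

n1 (MIN): min(-70, 98, 14) = -70
n2 (MIN): min(-16, 50, 88, -56) = -56
n0 (MAX): max(-70, -56) = -56
MAX at n0 wants the highest of {n1=-70, n2=-56}, so chooses n2.

n2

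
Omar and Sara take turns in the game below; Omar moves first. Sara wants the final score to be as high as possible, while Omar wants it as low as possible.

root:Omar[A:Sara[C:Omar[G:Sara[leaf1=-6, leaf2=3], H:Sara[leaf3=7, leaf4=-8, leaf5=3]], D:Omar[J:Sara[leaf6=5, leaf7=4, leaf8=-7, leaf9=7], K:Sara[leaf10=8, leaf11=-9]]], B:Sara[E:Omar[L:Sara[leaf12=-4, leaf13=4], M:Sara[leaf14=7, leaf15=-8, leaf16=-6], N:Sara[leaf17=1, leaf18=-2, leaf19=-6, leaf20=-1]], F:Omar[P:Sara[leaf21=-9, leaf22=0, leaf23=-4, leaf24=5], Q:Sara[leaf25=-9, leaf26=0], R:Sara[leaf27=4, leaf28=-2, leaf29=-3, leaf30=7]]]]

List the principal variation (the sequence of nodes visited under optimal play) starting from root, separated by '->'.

G (Sara): max(-6, 3) = 3
H (Sara): max(7, -8, 3) = 7
C (Omar): min(3, 7) = 3
J (Sara): max(5, 4, -7, 7) = 7
K (Sara): max(8, -9) = 8
D (Omar): min(7, 8) = 7
A (Sara): max(3, 7) = 7
L (Sara): max(-4, 4) = 4
M (Sara): max(7, -8, -6) = 7
N (Sara): max(1, -2, -6, -1) = 1
E (Omar): min(4, 7, 1) = 1
P (Sara): max(-9, 0, -4, 5) = 5
Q (Sara): max(-9, 0) = 0
R (Sara): max(4, -2, -3, 7) = 7
F (Omar): min(5, 0, 7) = 0
B (Sara): max(1, 0) = 1
root (Omar): min(7, 1) = 1
At root, Omar picks B (lowest: 1).
At B, Sara picks E (highest: 1).
At E, Omar picks N (lowest: 1).
At N, Sara picks leaf17 (highest: 1).
Terminal value 1.

root -> B -> E -> N -> leaf17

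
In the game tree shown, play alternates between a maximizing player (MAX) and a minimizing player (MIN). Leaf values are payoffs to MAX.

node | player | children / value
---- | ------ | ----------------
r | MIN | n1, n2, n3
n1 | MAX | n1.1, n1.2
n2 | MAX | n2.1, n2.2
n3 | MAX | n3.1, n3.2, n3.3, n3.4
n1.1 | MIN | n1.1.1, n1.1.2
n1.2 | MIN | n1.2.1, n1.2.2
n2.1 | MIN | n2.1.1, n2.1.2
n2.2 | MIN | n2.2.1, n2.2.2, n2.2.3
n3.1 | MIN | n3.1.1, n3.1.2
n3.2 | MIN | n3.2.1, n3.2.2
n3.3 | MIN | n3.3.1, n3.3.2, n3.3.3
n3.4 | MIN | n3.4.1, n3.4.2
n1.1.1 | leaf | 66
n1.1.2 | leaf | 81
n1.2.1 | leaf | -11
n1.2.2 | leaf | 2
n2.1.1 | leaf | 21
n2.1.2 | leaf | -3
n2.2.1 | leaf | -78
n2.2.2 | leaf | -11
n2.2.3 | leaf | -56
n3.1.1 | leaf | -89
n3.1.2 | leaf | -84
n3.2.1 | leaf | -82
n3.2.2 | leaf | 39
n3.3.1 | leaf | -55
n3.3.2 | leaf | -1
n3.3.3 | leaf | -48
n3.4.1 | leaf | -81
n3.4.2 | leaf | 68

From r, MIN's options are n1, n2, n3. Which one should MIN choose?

n3

n1.1 (MIN): min(66, 81) = 66
n1.2 (MIN): min(-11, 2) = -11
n1 (MAX): max(66, -11) = 66
n2.1 (MIN): min(21, -3) = -3
n2.2 (MIN): min(-78, -11, -56) = -78
n2 (MAX): max(-3, -78) = -3
n3.1 (MIN): min(-89, -84) = -89
n3.2 (MIN): min(-82, 39) = -82
n3.3 (MIN): min(-55, -1, -48) = -55
n3.4 (MIN): min(-81, 68) = -81
n3 (MAX): max(-89, -82, -55, -81) = -55
r (MIN): min(66, -3, -55) = -55
MIN at r wants the lowest of {n1=66, n2=-3, n3=-55}, so chooses n3.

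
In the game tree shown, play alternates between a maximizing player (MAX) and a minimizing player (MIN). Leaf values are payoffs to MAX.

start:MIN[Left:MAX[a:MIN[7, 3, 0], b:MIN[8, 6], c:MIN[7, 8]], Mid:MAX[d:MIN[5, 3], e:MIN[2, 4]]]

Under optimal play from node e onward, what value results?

e (MIN): min(2, 4) = 2

2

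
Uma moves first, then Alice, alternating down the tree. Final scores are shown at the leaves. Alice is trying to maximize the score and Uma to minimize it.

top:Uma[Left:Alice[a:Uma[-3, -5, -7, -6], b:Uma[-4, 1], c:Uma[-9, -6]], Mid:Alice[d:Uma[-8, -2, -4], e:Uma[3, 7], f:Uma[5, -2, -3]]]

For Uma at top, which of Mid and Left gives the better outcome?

d (Uma): min(-8, -2, -4) = -8
e (Uma): min(3, 7) = 3
f (Uma): min(5, -2, -3) = -3
Mid (Alice): max(-8, 3, -3) = 3
a (Uma): min(-3, -5, -7, -6) = -7
b (Uma): min(-4, 1) = -4
c (Uma): min(-9, -6) = -9
Left (Alice): max(-7, -4, -9) = -4
Uma prefers the lower value; Mid=3, Left=-4. Left is better since -4 < 3.

Left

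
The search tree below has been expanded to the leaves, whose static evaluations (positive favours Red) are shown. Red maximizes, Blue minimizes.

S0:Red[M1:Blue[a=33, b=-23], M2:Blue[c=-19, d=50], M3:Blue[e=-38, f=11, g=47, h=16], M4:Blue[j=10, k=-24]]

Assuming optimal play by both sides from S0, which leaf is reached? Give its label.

c

M1 (Blue): min(33, -23) = -23
M2 (Blue): min(-19, 50) = -19
M3 (Blue): min(-38, 11, 47, 16) = -38
M4 (Blue): min(10, -24) = -24
S0 (Red): max(-23, -19, -38, -24) = -19
At S0, Red picks M2 (highest: -19).
At M2, Blue picks c (lowest: -19).
Terminal value -19.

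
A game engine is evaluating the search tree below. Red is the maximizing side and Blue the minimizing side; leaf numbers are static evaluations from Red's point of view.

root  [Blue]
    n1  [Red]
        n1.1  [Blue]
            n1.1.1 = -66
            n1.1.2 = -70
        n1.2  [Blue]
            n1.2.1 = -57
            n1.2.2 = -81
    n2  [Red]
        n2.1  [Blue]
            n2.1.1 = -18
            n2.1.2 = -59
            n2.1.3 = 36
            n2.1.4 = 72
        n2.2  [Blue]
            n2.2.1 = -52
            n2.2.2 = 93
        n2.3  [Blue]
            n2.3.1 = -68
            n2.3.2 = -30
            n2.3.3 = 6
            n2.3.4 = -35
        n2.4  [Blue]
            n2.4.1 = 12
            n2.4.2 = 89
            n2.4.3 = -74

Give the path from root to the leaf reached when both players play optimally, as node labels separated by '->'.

n1.1 (Blue): min(-66, -70) = -70
n1.2 (Blue): min(-57, -81) = -81
n1 (Red): max(-70, -81) = -70
n2.1 (Blue): min(-18, -59, 36, 72) = -59
n2.2 (Blue): min(-52, 93) = -52
n2.3 (Blue): min(-68, -30, 6, -35) = -68
n2.4 (Blue): min(12, 89, -74) = -74
n2 (Red): max(-59, -52, -68, -74) = -52
root (Blue): min(-70, -52) = -70
At root, Blue picks n1 (lowest: -70).
At n1, Red picks n1.1 (highest: -70).
At n1.1, Blue picks n1.1.2 (lowest: -70).
Terminal value -70.

root -> n1 -> n1.1 -> n1.1.2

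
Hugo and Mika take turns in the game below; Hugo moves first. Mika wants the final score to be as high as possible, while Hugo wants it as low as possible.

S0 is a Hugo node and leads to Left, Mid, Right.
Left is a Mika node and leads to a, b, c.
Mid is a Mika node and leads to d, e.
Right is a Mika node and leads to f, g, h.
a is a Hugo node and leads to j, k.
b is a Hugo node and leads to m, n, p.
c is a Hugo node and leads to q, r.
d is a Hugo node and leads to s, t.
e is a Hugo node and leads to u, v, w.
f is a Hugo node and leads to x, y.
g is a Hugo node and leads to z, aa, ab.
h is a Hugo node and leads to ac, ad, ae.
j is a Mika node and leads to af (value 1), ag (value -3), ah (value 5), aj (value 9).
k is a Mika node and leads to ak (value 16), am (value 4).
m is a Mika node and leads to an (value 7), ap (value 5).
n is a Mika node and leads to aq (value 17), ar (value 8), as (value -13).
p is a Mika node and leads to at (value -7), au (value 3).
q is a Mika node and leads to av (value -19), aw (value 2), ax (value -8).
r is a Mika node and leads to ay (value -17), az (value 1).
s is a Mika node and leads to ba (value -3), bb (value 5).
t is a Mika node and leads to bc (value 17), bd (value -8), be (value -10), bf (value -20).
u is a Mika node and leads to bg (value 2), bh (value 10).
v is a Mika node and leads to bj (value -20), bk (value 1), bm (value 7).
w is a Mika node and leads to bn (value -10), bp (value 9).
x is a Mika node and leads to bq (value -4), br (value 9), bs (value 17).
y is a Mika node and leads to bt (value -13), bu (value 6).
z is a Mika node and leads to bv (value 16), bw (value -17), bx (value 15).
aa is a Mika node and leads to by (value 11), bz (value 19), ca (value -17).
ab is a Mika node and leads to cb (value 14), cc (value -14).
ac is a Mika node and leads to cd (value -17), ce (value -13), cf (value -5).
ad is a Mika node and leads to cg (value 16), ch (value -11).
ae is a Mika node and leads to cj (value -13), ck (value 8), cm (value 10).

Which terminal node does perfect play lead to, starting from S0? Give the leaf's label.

j (Mika): max(1, -3, 5, 9) = 9
k (Mika): max(16, 4) = 16
a (Hugo): min(9, 16) = 9
m (Mika): max(7, 5) = 7
n (Mika): max(17, 8, -13) = 17
p (Mika): max(-7, 3) = 3
b (Hugo): min(7, 17, 3) = 3
q (Mika): max(-19, 2, -8) = 2
r (Mika): max(-17, 1) = 1
c (Hugo): min(2, 1) = 1
Left (Mika): max(9, 3, 1) = 9
s (Mika): max(-3, 5) = 5
t (Mika): max(17, -8, -10, -20) = 17
d (Hugo): min(5, 17) = 5
u (Mika): max(2, 10) = 10
v (Mika): max(-20, 1, 7) = 7
w (Mika): max(-10, 9) = 9
e (Hugo): min(10, 7, 9) = 7
Mid (Mika): max(5, 7) = 7
x (Mika): max(-4, 9, 17) = 17
y (Mika): max(-13, 6) = 6
f (Hugo): min(17, 6) = 6
z (Mika): max(16, -17, 15) = 16
aa (Mika): max(11, 19, -17) = 19
ab (Mika): max(14, -14) = 14
g (Hugo): min(16, 19, 14) = 14
ac (Mika): max(-17, -13, -5) = -5
ad (Mika): max(16, -11) = 16
ae (Mika): max(-13, 8, 10) = 10
h (Hugo): min(-5, 16, 10) = -5
Right (Mika): max(6, 14, -5) = 14
S0 (Hugo): min(9, 7, 14) = 7
At S0, Hugo picks Mid (lowest: 7).
At Mid, Mika picks e (highest: 7).
At e, Hugo picks v (lowest: 7).
At v, Mika picks bm (highest: 7).
Terminal value 7.

bm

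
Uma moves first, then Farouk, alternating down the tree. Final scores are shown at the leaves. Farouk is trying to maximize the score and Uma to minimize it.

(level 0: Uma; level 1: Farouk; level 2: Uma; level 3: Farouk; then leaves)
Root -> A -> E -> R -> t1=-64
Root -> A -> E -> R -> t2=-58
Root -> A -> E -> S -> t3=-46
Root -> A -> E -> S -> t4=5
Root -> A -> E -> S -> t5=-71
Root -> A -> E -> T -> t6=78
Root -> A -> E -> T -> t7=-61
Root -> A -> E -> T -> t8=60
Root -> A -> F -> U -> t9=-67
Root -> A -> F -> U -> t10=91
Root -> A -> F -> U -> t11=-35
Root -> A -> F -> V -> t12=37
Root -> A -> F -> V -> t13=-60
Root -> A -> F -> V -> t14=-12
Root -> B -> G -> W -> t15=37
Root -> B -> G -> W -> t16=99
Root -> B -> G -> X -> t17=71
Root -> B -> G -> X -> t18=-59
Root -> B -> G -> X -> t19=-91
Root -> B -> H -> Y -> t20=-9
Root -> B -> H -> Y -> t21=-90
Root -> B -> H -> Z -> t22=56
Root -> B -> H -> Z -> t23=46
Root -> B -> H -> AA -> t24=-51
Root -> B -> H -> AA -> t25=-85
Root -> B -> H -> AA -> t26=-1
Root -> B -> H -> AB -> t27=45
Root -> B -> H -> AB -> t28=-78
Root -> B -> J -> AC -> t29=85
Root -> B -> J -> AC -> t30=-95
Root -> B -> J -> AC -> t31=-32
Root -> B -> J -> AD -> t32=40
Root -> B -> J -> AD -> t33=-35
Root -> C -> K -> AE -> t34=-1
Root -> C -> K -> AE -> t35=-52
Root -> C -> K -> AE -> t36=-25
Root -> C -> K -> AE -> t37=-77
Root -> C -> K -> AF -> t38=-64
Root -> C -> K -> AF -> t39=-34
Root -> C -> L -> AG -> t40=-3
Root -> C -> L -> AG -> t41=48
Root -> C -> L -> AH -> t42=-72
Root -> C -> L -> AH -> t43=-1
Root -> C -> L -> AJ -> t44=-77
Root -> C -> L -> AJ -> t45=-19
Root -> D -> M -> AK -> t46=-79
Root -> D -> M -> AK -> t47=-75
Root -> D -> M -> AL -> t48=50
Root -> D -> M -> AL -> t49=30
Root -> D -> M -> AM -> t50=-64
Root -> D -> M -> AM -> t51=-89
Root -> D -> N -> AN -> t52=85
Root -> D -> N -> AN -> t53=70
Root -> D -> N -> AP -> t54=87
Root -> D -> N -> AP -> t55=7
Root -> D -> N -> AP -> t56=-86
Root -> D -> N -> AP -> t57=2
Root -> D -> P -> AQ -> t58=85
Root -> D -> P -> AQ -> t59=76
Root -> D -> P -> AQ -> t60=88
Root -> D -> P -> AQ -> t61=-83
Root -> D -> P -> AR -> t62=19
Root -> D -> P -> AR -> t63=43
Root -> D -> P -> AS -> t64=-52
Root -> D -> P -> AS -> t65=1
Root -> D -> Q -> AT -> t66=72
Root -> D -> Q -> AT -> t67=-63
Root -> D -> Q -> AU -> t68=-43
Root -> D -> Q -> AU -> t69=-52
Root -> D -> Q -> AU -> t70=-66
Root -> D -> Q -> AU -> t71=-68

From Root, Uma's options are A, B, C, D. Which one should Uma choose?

C

R (Farouk): max(-64, -58) = -58
S (Farouk): max(-46, 5, -71) = 5
T (Farouk): max(78, -61, 60) = 78
E (Uma): min(-58, 5, 78) = -58
U (Farouk): max(-67, 91, -35) = 91
V (Farouk): max(37, -60, -12) = 37
F (Uma): min(91, 37) = 37
A (Farouk): max(-58, 37) = 37
W (Farouk): max(37, 99) = 99
X (Farouk): max(71, -59, -91) = 71
G (Uma): min(99, 71) = 71
Y (Farouk): max(-9, -90) = -9
Z (Farouk): max(56, 46) = 56
AA (Farouk): max(-51, -85, -1) = -1
AB (Farouk): max(45, -78) = 45
H (Uma): min(-9, 56, -1, 45) = -9
AC (Farouk): max(85, -95, -32) = 85
AD (Farouk): max(40, -35) = 40
J (Uma): min(85, 40) = 40
B (Farouk): max(71, -9, 40) = 71
AE (Farouk): max(-1, -52, -25, -77) = -1
AF (Farouk): max(-64, -34) = -34
K (Uma): min(-1, -34) = -34
AG (Farouk): max(-3, 48) = 48
AH (Farouk): max(-72, -1) = -1
AJ (Farouk): max(-77, -19) = -19
L (Uma): min(48, -1, -19) = -19
C (Farouk): max(-34, -19) = -19
AK (Farouk): max(-79, -75) = -75
AL (Farouk): max(50, 30) = 50
AM (Farouk): max(-64, -89) = -64
M (Uma): min(-75, 50, -64) = -75
AN (Farouk): max(85, 70) = 85
AP (Farouk): max(87, 7, -86, 2) = 87
N (Uma): min(85, 87) = 85
AQ (Farouk): max(85, 76, 88, -83) = 88
AR (Farouk): max(19, 43) = 43
AS (Farouk): max(-52, 1) = 1
P (Uma): min(88, 43, 1) = 1
AT (Farouk): max(72, -63) = 72
AU (Farouk): max(-43, -52, -66, -68) = -43
Q (Uma): min(72, -43) = -43
D (Farouk): max(-75, 85, 1, -43) = 85
Root (Uma): min(37, 71, -19, 85) = -19
Uma at Root wants the lowest of {A=37, B=71, C=-19, D=85}, so chooses C.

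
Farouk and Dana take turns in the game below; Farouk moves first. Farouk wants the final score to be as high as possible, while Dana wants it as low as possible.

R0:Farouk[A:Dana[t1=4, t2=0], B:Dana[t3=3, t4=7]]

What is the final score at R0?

A (Dana): min(4, 0) = 0
B (Dana): min(3, 7) = 3
R0 (Farouk): max(0, 3) = 3

3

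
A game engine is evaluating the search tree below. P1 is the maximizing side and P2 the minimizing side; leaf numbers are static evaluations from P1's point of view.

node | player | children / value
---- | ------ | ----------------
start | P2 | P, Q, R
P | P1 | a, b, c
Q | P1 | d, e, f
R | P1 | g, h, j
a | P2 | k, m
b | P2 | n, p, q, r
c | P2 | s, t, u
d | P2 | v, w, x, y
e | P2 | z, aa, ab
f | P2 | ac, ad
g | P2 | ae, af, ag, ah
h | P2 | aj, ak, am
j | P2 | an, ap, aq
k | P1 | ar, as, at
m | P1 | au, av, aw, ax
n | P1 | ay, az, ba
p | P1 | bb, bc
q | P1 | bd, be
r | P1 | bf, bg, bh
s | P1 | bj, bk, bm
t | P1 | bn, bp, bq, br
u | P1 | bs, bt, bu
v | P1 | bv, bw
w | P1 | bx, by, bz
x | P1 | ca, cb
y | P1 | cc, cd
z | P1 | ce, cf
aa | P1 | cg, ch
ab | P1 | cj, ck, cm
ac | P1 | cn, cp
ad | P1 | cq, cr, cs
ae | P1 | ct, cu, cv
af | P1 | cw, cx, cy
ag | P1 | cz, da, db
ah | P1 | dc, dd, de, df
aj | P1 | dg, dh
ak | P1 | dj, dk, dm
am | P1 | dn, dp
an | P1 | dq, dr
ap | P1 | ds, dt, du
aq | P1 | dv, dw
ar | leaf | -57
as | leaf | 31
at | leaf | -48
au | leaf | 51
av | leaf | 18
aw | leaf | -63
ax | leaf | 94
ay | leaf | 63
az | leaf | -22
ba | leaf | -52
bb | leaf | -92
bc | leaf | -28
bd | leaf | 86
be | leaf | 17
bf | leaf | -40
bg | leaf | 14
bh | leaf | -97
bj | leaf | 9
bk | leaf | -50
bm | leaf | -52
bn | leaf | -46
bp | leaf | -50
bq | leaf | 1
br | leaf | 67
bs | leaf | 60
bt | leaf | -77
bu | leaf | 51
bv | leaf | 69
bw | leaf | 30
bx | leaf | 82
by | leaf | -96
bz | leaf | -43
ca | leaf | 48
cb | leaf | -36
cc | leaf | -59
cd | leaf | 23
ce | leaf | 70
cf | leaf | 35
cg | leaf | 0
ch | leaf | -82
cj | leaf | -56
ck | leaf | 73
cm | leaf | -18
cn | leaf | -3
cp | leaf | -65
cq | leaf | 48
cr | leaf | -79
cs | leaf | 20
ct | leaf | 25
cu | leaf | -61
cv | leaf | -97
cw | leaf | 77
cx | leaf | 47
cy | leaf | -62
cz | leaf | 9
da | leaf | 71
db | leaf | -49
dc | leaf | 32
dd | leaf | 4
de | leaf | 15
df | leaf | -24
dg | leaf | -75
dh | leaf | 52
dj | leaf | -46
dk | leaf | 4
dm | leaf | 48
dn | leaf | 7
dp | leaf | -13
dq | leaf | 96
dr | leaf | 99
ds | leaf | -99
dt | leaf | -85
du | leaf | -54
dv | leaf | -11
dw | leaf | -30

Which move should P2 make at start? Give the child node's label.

Q

k (P1): max(-57, 31, -48) = 31
m (P1): max(51, 18, -63, 94) = 94
a (P2): min(31, 94) = 31
n (P1): max(63, -22, -52) = 63
p (P1): max(-92, -28) = -28
q (P1): max(86, 17) = 86
r (P1): max(-40, 14, -97) = 14
b (P2): min(63, -28, 86, 14) = -28
s (P1): max(9, -50, -52) = 9
t (P1): max(-46, -50, 1, 67) = 67
u (P1): max(60, -77, 51) = 60
c (P2): min(9, 67, 60) = 9
P (P1): max(31, -28, 9) = 31
v (P1): max(69, 30) = 69
w (P1): max(82, -96, -43) = 82
x (P1): max(48, -36) = 48
y (P1): max(-59, 23) = 23
d (P2): min(69, 82, 48, 23) = 23
z (P1): max(70, 35) = 70
aa (P1): max(0, -82) = 0
ab (P1): max(-56, 73, -18) = 73
e (P2): min(70, 0, 73) = 0
ac (P1): max(-3, -65) = -3
ad (P1): max(48, -79, 20) = 48
f (P2): min(-3, 48) = -3
Q (P1): max(23, 0, -3) = 23
ae (P1): max(25, -61, -97) = 25
af (P1): max(77, 47, -62) = 77
ag (P1): max(9, 71, -49) = 71
ah (P1): max(32, 4, 15, -24) = 32
g (P2): min(25, 77, 71, 32) = 25
aj (P1): max(-75, 52) = 52
ak (P1): max(-46, 4, 48) = 48
am (P1): max(7, -13) = 7
h (P2): min(52, 48, 7) = 7
an (P1): max(96, 99) = 99
ap (P1): max(-99, -85, -54) = -54
aq (P1): max(-11, -30) = -11
j (P2): min(99, -54, -11) = -54
R (P1): max(25, 7, -54) = 25
start (P2): min(31, 23, 25) = 23
P2 at start wants the lowest of {P=31, Q=23, R=25}, so chooses Q.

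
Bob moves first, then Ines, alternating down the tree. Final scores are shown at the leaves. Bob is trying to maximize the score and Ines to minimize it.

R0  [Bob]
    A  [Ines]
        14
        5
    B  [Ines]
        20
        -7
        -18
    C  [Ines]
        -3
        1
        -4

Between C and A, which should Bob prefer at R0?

C (Ines): min(-3, 1, -4) = -4
A (Ines): min(14, 5) = 5
Bob prefers the higher value; C=-4, A=5. A is better since 5 > -4.

A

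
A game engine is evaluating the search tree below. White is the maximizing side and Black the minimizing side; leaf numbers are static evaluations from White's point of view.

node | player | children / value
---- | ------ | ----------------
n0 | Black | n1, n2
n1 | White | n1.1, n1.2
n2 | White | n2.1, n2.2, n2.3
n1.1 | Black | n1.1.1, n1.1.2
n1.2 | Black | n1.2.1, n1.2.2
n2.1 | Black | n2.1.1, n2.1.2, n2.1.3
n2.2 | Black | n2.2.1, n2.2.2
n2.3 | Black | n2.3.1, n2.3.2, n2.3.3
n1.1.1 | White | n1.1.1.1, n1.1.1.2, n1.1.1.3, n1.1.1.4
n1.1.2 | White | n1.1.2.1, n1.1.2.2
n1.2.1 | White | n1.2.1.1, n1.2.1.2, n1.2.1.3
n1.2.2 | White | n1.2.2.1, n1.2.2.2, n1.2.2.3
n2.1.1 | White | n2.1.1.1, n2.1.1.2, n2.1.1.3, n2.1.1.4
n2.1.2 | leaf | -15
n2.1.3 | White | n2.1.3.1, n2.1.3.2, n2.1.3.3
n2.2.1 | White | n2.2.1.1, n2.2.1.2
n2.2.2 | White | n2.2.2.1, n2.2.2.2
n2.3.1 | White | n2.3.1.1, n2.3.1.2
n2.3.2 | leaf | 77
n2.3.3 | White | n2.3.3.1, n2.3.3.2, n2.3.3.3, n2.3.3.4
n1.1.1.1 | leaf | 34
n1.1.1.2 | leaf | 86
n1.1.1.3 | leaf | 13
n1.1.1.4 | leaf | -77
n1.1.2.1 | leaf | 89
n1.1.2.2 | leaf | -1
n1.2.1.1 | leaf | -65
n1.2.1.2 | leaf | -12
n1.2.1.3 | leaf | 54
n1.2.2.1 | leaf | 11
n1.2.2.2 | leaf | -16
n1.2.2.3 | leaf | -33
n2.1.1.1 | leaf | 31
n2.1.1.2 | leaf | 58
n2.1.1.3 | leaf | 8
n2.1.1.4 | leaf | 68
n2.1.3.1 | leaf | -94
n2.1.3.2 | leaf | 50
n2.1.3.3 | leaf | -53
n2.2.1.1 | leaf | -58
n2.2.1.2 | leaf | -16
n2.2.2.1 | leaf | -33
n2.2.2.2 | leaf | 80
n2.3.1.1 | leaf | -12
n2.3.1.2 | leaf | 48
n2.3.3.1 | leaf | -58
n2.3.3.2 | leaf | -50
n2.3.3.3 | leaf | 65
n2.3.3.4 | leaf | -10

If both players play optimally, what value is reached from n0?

48

n1.1.1 (White): max(34, 86, 13, -77) = 86
n1.1.2 (White): max(89, -1) = 89
n1.1 (Black): min(86, 89) = 86
n1.2.1 (White): max(-65, -12, 54) = 54
n1.2.2 (White): max(11, -16, -33) = 11
n1.2 (Black): min(54, 11) = 11
n1 (White): max(86, 11) = 86
n2.1.1 (White): max(31, 58, 8, 68) = 68
n2.1.3 (White): max(-94, 50, -53) = 50
n2.1 (Black): min(68, -15, 50) = -15
n2.2.1 (White): max(-58, -16) = -16
n2.2.2 (White): max(-33, 80) = 80
n2.2 (Black): min(-16, 80) = -16
n2.3.1 (White): max(-12, 48) = 48
n2.3.3 (White): max(-58, -50, 65, -10) = 65
n2.3 (Black): min(48, 77, 65) = 48
n2 (White): max(-15, -16, 48) = 48
n0 (Black): min(86, 48) = 48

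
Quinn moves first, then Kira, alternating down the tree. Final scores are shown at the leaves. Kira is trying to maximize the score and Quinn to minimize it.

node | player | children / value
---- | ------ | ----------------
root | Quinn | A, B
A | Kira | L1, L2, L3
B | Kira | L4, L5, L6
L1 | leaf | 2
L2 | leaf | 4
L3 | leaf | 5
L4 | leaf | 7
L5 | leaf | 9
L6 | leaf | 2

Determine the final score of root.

A (Kira): max(2, 4, 5) = 5
B (Kira): max(7, 9, 2) = 9
root (Quinn): min(5, 9) = 5

5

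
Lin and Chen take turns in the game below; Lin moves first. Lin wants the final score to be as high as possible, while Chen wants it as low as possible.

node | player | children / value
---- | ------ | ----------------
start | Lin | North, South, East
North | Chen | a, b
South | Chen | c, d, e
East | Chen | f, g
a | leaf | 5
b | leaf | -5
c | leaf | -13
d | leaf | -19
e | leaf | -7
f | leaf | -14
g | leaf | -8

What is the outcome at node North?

North (Chen): min(5, -5) = -5

-5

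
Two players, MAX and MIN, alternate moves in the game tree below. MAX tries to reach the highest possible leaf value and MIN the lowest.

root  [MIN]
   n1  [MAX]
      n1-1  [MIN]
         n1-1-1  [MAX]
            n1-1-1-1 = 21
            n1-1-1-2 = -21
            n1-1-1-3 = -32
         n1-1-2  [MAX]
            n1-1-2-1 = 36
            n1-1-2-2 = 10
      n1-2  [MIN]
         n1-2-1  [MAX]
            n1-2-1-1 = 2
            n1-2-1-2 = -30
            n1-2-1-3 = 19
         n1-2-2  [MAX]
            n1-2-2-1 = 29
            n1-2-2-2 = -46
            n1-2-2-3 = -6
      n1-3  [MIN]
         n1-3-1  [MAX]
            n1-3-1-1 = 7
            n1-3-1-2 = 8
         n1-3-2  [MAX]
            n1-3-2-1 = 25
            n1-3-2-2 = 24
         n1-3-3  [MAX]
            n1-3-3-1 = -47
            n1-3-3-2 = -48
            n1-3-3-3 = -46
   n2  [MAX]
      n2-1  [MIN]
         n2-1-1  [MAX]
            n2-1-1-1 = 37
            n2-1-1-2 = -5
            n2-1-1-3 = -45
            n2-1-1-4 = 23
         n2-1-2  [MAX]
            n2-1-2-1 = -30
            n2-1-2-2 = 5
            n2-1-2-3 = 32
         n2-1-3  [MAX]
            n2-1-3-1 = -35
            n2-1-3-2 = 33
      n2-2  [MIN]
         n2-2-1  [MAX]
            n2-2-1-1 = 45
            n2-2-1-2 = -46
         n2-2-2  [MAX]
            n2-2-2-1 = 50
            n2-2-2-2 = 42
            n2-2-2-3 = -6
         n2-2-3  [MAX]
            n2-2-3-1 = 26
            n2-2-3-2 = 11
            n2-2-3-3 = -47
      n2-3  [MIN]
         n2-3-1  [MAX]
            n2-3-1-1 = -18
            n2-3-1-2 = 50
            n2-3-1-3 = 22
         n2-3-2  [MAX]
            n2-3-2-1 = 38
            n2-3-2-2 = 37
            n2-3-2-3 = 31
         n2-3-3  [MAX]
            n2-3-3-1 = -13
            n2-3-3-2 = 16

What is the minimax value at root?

21

n1-1-1 (MAX): max(21, -21, -32) = 21
n1-1-2 (MAX): max(36, 10) = 36
n1-1 (MIN): min(21, 36) = 21
n1-2-1 (MAX): max(2, -30, 19) = 19
n1-2-2 (MAX): max(29, -46, -6) = 29
n1-2 (MIN): min(19, 29) = 19
n1-3-1 (MAX): max(7, 8) = 8
n1-3-2 (MAX): max(25, 24) = 25
n1-3-3 (MAX): max(-47, -48, -46) = -46
n1-3 (MIN): min(8, 25, -46) = -46
n1 (MAX): max(21, 19, -46) = 21
n2-1-1 (MAX): max(37, -5, -45, 23) = 37
n2-1-2 (MAX): max(-30, 5, 32) = 32
n2-1-3 (MAX): max(-35, 33) = 33
n2-1 (MIN): min(37, 32, 33) = 32
n2-2-1 (MAX): max(45, -46) = 45
n2-2-2 (MAX): max(50, 42, -6) = 50
n2-2-3 (MAX): max(26, 11, -47) = 26
n2-2 (MIN): min(45, 50, 26) = 26
n2-3-1 (MAX): max(-18, 50, 22) = 50
n2-3-2 (MAX): max(38, 37, 31) = 38
n2-3-3 (MAX): max(-13, 16) = 16
n2-3 (MIN): min(50, 38, 16) = 16
n2 (MAX): max(32, 26, 16) = 32
root (MIN): min(21, 32) = 21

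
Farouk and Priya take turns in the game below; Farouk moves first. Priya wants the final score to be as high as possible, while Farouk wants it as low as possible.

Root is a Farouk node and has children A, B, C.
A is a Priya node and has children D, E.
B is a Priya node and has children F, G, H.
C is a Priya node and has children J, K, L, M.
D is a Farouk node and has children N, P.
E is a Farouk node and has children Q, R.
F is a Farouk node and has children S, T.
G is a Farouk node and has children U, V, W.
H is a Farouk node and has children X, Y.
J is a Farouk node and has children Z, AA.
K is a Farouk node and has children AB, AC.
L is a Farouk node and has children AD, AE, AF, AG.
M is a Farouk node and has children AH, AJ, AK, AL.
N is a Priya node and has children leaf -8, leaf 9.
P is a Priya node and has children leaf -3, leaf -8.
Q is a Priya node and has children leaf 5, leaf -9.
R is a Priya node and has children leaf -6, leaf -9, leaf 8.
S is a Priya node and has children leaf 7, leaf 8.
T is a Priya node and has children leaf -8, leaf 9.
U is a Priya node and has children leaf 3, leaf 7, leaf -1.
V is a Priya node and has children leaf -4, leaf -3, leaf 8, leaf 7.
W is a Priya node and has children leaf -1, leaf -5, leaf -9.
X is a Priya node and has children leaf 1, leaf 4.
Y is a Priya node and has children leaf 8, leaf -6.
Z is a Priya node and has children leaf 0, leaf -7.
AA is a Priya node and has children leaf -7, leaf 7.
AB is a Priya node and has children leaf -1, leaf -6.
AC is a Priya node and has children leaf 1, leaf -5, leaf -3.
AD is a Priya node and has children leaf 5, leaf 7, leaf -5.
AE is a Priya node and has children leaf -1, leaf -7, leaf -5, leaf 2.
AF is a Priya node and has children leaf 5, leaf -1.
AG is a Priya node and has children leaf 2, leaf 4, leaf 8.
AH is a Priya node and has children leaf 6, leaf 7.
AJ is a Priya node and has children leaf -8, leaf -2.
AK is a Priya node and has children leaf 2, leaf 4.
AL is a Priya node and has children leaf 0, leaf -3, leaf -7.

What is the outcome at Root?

2

N (Priya): max(-8, 9) = 9
P (Priya): max(-3, -8) = -3
D (Farouk): min(9, -3) = -3
Q (Priya): max(5, -9) = 5
R (Priya): max(-6, -9, 8) = 8
E (Farouk): min(5, 8) = 5
A (Priya): max(-3, 5) = 5
S (Priya): max(7, 8) = 8
T (Priya): max(-8, 9) = 9
F (Farouk): min(8, 9) = 8
U (Priya): max(3, 7, -1) = 7
V (Priya): max(-4, -3, 8, 7) = 8
W (Priya): max(-1, -5, -9) = -1
G (Farouk): min(7, 8, -1) = -1
X (Priya): max(1, 4) = 4
Y (Priya): max(8, -6) = 8
H (Farouk): min(4, 8) = 4
B (Priya): max(8, -1, 4) = 8
Z (Priya): max(0, -7) = 0
AA (Priya): max(-7, 7) = 7
J (Farouk): min(0, 7) = 0
AB (Priya): max(-1, -6) = -1
AC (Priya): max(1, -5, -3) = 1
K (Farouk): min(-1, 1) = -1
AD (Priya): max(5, 7, -5) = 7
AE (Priya): max(-1, -7, -5, 2) = 2
AF (Priya): max(5, -1) = 5
AG (Priya): max(2, 4, 8) = 8
L (Farouk): min(7, 2, 5, 8) = 2
AH (Priya): max(6, 7) = 7
AJ (Priya): max(-8, -2) = -2
AK (Priya): max(2, 4) = 4
AL (Priya): max(0, -3, -7) = 0
M (Farouk): min(7, -2, 4, 0) = -2
C (Priya): max(0, -1, 2, -2) = 2
Root (Farouk): min(5, 8, 2) = 2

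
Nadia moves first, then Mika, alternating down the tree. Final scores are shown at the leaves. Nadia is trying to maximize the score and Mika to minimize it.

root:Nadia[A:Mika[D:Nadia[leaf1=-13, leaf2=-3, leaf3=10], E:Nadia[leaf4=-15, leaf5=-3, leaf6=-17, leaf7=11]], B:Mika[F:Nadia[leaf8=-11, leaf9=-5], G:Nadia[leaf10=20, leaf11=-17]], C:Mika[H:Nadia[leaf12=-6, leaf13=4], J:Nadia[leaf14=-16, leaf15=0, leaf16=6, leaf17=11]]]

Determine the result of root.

10

D (Nadia): max(-13, -3, 10) = 10
E (Nadia): max(-15, -3, -17, 11) = 11
A (Mika): min(10, 11) = 10
F (Nadia): max(-11, -5) = -5
G (Nadia): max(20, -17) = 20
B (Mika): min(-5, 20) = -5
H (Nadia): max(-6, 4) = 4
J (Nadia): max(-16, 0, 6, 11) = 11
C (Mika): min(4, 11) = 4
root (Nadia): max(10, -5, 4) = 10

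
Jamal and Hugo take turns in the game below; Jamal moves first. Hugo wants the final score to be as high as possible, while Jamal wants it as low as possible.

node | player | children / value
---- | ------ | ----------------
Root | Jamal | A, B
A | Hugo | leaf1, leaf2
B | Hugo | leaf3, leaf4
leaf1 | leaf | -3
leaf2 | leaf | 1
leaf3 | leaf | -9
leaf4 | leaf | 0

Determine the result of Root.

A (Hugo): max(-3, 1) = 1
B (Hugo): max(-9, 0) = 0
Root (Jamal): min(1, 0) = 0

0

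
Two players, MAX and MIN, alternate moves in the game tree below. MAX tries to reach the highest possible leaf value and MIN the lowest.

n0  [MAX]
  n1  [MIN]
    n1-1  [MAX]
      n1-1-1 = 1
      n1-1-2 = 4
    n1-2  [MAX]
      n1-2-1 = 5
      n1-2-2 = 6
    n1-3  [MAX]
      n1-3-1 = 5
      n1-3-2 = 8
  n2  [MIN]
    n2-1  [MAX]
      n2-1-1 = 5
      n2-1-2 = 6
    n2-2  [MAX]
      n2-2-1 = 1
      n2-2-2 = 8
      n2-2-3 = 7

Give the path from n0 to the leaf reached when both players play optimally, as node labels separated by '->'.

n1-1 (MAX): max(1, 4) = 4
n1-2 (MAX): max(5, 6) = 6
n1-3 (MAX): max(5, 8) = 8
n1 (MIN): min(4, 6, 8) = 4
n2-1 (MAX): max(5, 6) = 6
n2-2 (MAX): max(1, 8, 7) = 8
n2 (MIN): min(6, 8) = 6
n0 (MAX): max(4, 6) = 6
At n0, MAX picks n2 (highest: 6).
At n2, MIN picks n2-1 (lowest: 6).
At n2-1, MAX picks n2-1-2 (highest: 6).
Terminal value 6.

n0 -> n2 -> n2-1 -> n2-1-2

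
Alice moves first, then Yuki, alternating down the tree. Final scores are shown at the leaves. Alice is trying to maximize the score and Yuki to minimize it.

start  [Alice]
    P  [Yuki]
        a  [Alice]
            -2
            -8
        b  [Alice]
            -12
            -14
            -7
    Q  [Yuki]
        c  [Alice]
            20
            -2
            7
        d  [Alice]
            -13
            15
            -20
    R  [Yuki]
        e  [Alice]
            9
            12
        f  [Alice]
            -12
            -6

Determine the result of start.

15

a (Alice): max(-2, -8) = -2
b (Alice): max(-12, -14, -7) = -7
P (Yuki): min(-2, -7) = -7
c (Alice): max(20, -2, 7) = 20
d (Alice): max(-13, 15, -20) = 15
Q (Yuki): min(20, 15) = 15
e (Alice): max(9, 12) = 12
f (Alice): max(-12, -6) = -6
R (Yuki): min(12, -6) = -6
start (Alice): max(-7, 15, -6) = 15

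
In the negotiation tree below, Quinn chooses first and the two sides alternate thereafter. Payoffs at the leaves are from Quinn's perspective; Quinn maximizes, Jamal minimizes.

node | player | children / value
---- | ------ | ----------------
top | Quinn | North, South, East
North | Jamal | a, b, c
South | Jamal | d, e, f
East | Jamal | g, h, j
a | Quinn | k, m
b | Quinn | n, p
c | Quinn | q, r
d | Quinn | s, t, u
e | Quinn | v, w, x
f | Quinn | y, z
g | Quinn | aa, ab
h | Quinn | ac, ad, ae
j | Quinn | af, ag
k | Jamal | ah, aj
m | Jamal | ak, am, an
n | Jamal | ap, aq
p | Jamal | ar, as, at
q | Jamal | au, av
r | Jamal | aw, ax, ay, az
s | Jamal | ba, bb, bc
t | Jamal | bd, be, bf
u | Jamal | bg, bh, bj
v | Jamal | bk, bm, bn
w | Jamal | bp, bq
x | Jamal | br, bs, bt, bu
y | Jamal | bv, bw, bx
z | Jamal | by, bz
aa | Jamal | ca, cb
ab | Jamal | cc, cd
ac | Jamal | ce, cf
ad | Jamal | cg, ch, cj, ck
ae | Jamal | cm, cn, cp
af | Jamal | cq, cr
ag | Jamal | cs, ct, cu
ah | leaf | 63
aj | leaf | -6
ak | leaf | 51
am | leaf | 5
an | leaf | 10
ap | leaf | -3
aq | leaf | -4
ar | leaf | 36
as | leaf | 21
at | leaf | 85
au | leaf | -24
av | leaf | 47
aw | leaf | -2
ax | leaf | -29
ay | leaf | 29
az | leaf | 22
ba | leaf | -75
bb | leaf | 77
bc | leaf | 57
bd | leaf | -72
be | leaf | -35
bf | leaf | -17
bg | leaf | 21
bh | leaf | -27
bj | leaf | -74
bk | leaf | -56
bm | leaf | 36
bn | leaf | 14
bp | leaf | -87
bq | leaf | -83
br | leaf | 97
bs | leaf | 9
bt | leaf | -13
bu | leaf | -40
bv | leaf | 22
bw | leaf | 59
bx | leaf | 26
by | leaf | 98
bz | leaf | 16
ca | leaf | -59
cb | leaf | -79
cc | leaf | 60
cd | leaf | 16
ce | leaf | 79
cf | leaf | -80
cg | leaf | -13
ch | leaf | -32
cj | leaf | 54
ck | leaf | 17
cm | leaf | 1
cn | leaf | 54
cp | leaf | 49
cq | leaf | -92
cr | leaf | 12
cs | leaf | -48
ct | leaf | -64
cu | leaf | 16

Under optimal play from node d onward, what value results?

s (Jamal): min(-75, 77, 57) = -75
t (Jamal): min(-72, -35, -17) = -72
u (Jamal): min(21, -27, -74) = -74
d (Quinn): max(-75, -72, -74) = -72

-72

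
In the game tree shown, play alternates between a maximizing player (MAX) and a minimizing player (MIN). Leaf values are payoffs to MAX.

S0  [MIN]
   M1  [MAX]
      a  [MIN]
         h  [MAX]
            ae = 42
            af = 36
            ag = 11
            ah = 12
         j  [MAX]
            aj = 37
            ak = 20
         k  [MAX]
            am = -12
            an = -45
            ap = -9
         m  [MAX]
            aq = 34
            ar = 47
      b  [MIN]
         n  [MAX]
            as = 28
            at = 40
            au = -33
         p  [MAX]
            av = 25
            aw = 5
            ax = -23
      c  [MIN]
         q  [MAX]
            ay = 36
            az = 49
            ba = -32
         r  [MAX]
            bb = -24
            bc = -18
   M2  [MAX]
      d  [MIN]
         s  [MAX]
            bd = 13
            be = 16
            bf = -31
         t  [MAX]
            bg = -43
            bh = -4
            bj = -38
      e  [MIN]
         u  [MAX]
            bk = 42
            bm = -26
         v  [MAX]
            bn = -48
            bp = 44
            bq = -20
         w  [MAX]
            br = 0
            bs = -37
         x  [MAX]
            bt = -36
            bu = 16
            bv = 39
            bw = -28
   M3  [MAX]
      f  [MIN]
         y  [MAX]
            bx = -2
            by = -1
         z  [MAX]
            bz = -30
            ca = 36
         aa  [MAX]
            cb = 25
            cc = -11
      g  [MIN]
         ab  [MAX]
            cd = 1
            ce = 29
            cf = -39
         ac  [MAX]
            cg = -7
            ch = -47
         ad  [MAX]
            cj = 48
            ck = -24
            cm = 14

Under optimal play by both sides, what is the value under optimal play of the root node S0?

h (MAX): max(42, 36, 11, 12) = 42
j (MAX): max(37, 20) = 37
k (MAX): max(-12, -45, -9) = -9
m (MAX): max(34, 47) = 47
a (MIN): min(42, 37, -9, 47) = -9
n (MAX): max(28, 40, -33) = 40
p (MAX): max(25, 5, -23) = 25
b (MIN): min(40, 25) = 25
q (MAX): max(36, 49, -32) = 49
r (MAX): max(-24, -18) = -18
c (MIN): min(49, -18) = -18
M1 (MAX): max(-9, 25, -18) = 25
s (MAX): max(13, 16, -31) = 16
t (MAX): max(-43, -4, -38) = -4
d (MIN): min(16, -4) = -4
u (MAX): max(42, -26) = 42
v (MAX): max(-48, 44, -20) = 44
w (MAX): max(0, -37) = 0
x (MAX): max(-36, 16, 39, -28) = 39
e (MIN): min(42, 44, 0, 39) = 0
M2 (MAX): max(-4, 0) = 0
y (MAX): max(-2, -1) = -1
z (MAX): max(-30, 36) = 36
aa (MAX): max(25, -11) = 25
f (MIN): min(-1, 36, 25) = -1
ab (MAX): max(1, 29, -39) = 29
ac (MAX): max(-7, -47) = -7
ad (MAX): max(48, -24, 14) = 48
g (MIN): min(29, -7, 48) = -7
M3 (MAX): max(-1, -7) = -1
S0 (MIN): min(25, 0, -1) = -1

-1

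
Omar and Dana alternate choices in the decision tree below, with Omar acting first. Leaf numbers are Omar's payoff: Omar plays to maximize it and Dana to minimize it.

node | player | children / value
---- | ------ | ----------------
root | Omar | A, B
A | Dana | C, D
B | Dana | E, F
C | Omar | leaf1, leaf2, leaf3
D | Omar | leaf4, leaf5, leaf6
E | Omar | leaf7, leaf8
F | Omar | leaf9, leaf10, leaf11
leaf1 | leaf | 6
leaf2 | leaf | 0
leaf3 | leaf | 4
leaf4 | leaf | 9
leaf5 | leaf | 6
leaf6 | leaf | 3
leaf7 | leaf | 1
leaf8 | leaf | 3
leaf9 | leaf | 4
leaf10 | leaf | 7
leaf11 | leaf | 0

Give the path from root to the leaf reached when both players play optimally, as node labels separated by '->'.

root -> A -> C -> leaf1

C (Omar): max(6, 0, 4) = 6
D (Omar): max(9, 6, 3) = 9
A (Dana): min(6, 9) = 6
E (Omar): max(1, 3) = 3
F (Omar): max(4, 7, 0) = 7
B (Dana): min(3, 7) = 3
root (Omar): max(6, 3) = 6
At root, Omar picks A (highest: 6).
At A, Dana picks C (lowest: 6).
At C, Omar picks leaf1 (highest: 6).
Terminal value 6.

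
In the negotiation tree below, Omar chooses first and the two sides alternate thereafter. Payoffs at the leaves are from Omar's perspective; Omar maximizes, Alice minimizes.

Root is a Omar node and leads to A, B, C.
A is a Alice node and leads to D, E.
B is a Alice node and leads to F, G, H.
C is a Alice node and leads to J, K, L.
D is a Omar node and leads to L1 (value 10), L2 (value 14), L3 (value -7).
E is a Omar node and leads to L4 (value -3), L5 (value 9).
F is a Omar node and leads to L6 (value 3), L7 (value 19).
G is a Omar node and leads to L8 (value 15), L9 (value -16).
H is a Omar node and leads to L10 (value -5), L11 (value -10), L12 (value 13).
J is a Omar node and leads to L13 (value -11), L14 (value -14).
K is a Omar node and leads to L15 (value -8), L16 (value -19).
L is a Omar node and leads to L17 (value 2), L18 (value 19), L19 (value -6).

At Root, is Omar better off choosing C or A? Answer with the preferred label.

A

J (Omar): max(-11, -14) = -11
K (Omar): max(-8, -19) = -8
L (Omar): max(2, 19, -6) = 19
C (Alice): min(-11, -8, 19) = -11
D (Omar): max(10, 14, -7) = 14
E (Omar): max(-3, 9) = 9
A (Alice): min(14, 9) = 9
Omar prefers the higher value; C=-11, A=9. A is better since 9 > -11.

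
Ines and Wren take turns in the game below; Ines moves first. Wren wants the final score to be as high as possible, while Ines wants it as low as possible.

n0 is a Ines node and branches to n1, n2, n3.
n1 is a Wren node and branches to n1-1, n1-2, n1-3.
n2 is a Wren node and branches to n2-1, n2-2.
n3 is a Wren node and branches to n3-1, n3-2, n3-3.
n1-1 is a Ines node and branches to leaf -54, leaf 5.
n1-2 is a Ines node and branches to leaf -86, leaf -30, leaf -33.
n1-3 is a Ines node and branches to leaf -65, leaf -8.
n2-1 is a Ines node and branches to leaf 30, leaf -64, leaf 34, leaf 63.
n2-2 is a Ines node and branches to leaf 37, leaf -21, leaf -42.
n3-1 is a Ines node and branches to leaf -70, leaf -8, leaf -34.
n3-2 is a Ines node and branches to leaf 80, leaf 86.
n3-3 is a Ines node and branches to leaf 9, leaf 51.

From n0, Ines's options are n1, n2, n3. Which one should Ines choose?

n1

n1-1 (Ines): min(-54, 5) = -54
n1-2 (Ines): min(-86, -30, -33) = -86
n1-3 (Ines): min(-65, -8) = -65
n1 (Wren): max(-54, -86, -65) = -54
n2-1 (Ines): min(30, -64, 34, 63) = -64
n2-2 (Ines): min(37, -21, -42) = -42
n2 (Wren): max(-64, -42) = -42
n3-1 (Ines): min(-70, -8, -34) = -70
n3-2 (Ines): min(80, 86) = 80
n3-3 (Ines): min(9, 51) = 9
n3 (Wren): max(-70, 80, 9) = 80
n0 (Ines): min(-54, -42, 80) = -54
Ines at n0 wants the lowest of {n1=-54, n2=-42, n3=80}, so chooses n1.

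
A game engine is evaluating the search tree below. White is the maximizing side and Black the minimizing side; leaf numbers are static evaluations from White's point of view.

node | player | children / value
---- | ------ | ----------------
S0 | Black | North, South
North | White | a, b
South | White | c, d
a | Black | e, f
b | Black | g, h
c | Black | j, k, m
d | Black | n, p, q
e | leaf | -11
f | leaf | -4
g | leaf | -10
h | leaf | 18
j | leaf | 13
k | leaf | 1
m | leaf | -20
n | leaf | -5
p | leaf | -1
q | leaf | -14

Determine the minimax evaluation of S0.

a (Black): min(-11, -4) = -11
b (Black): min(-10, 18) = -10
North (White): max(-11, -10) = -10
c (Black): min(13, 1, -20) = -20
d (Black): min(-5, -1, -14) = -14
South (White): max(-20, -14) = -14
S0 (Black): min(-10, -14) = -14

-14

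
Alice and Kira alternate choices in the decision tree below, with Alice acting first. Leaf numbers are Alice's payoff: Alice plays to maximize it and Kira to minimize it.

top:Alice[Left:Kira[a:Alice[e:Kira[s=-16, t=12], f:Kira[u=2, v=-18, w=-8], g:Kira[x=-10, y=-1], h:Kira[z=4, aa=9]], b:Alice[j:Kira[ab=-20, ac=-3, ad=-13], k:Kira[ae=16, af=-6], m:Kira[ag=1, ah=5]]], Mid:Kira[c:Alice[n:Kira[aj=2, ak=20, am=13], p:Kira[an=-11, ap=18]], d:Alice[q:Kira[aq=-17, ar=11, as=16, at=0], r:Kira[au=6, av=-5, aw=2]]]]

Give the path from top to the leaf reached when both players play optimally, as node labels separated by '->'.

e (Kira): min(-16, 12) = -16
f (Kira): min(2, -18, -8) = -18
g (Kira): min(-10, -1) = -10
h (Kira): min(4, 9) = 4
a (Alice): max(-16, -18, -10, 4) = 4
j (Kira): min(-20, -3, -13) = -20
k (Kira): min(16, -6) = -6
m (Kira): min(1, 5) = 1
b (Alice): max(-20, -6, 1) = 1
Left (Kira): min(4, 1) = 1
n (Kira): min(2, 20, 13) = 2
p (Kira): min(-11, 18) = -11
c (Alice): max(2, -11) = 2
q (Kira): min(-17, 11, 16, 0) = -17
r (Kira): min(6, -5, 2) = -5
d (Alice): max(-17, -5) = -5
Mid (Kira): min(2, -5) = -5
top (Alice): max(1, -5) = 1
At top, Alice picks Left (highest: 1).
At Left, Kira picks b (lowest: 1).
At b, Alice picks m (highest: 1).
At m, Kira picks ag (lowest: 1).
Terminal value 1.

top -> Left -> b -> m -> ag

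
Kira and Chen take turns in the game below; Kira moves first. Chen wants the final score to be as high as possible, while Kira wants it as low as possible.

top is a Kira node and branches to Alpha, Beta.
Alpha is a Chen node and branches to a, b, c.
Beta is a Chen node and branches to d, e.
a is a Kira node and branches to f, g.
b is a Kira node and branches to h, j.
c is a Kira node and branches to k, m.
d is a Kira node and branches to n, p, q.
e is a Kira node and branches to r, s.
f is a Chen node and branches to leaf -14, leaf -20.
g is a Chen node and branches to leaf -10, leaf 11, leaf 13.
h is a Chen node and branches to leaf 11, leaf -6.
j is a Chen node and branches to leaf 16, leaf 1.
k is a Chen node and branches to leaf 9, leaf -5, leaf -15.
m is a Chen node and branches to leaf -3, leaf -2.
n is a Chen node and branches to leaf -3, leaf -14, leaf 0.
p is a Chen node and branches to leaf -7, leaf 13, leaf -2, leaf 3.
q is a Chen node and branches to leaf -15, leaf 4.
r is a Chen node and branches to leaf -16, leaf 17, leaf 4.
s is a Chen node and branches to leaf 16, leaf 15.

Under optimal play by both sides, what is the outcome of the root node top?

f (Chen): max(-14, -20) = -14
g (Chen): max(-10, 11, 13) = 13
a (Kira): min(-14, 13) = -14
h (Chen): max(11, -6) = 11
j (Chen): max(16, 1) = 16
b (Kira): min(11, 16) = 11
k (Chen): max(9, -5, -15) = 9
m (Chen): max(-3, -2) = -2
c (Kira): min(9, -2) = -2
Alpha (Chen): max(-14, 11, -2) = 11
n (Chen): max(-3, -14, 0) = 0
p (Chen): max(-7, 13, -2, 3) = 13
q (Chen): max(-15, 4) = 4
d (Kira): min(0, 13, 4) = 0
r (Chen): max(-16, 17, 4) = 17
s (Chen): max(16, 15) = 16
e (Kira): min(17, 16) = 16
Beta (Chen): max(0, 16) = 16
top (Kira): min(11, 16) = 11

11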